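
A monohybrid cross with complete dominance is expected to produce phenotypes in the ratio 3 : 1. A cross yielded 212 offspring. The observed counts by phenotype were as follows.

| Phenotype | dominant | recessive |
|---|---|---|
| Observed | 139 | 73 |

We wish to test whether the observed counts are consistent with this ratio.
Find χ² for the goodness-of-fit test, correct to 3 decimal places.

Ratio total = 4. Expected counts: 212×3/4 = 159, 212×1/4 = 53.
χ² = (139−159)²/159 + (73−53)²/53
   = 2.5157 + 7.5472
Sum = 10.063

10.063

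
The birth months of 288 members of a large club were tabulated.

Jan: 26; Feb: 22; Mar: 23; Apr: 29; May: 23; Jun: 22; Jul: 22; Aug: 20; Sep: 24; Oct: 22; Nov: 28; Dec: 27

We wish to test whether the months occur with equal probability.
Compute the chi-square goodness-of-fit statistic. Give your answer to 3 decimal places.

Under H₀ each category has probability 1/12, so each expected count is 288/12 = 24.
cat         O        E   (O−E)²/E
Jan        26       24     0.1667
Feb        22       24     0.1667
Mar        23       24     0.0417
Apr        29       24     1.0417
May        23       24     0.0417
Jun        22       24     0.1667
Jul        22       24     0.1667
Aug        20       24     0.6667
Sep        24       24     0.0000
Oct        22       24     0.1667
Nov        28       24     0.6667
Dec        27       24     0.3750
Sum = 3.667

3.667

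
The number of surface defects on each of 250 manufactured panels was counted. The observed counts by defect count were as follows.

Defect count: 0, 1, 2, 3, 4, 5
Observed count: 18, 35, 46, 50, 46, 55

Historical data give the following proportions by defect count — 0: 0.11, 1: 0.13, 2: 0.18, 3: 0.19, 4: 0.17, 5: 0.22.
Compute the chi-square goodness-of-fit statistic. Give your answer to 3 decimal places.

3.916

Expected counts E_i = n·p_i: 250×0.11 = 27.5, 250×0.13 = 32.5, 250×0.18 = 45, 250×0.19 = 47.5, 250×0.17 = 42.5, 250×0.22 = 55.
cat         O        E   (O−E)²/E
0          18     27.5     3.2818
1          35     32.5     0.1923
2          46       45     0.0222
3          50     47.5     0.1316
4          46     42.5     0.2882
5          55       55     0.0000
Sum = 3.916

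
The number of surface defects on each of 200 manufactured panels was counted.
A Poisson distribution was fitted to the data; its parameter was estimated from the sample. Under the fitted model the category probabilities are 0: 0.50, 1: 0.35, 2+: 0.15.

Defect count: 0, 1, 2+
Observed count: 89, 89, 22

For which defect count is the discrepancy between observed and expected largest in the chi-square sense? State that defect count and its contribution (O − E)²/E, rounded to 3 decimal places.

Expected counts E_i = n·p_i: 200×0.50 = 100, 200×0.35 = 70, 200×0.15 = 30.
0: (89 − 100)²/100 = 121/100 = 1.2100
1: (89 − 70)²/70 = 361/70 = 5.1571
2+: (22 − 30)²/30 = 64/30 = 2.1333
The largest term is for 1: 5.157.

1, 5.157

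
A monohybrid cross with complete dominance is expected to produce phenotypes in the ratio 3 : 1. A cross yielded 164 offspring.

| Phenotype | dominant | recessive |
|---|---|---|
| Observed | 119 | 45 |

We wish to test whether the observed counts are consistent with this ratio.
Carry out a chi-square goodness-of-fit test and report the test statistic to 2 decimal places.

0.52

Ratio total = 4. Expected counts: 164×3/4 = 123, 164×1/4 = 41.
cat            O        E   (O−E)²/E
dominant     119      123      0.130
recessive     45       41      0.390
Sum = 0.52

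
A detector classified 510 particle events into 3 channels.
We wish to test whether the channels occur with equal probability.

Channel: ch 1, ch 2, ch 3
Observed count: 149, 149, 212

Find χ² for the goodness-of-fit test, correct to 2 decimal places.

15.56

Under H₀ each category has probability 1/3, so each expected count is 510/3 = 170.
χ² = (149−170)²/170 + (149−170)²/170 + (212−170)²/170
   = 2.594 + 2.594 + 10.376
Sum = 15.56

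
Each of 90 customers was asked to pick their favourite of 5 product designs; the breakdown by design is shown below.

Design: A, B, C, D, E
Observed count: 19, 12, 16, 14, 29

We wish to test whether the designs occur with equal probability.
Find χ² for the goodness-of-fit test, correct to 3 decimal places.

9.889

Expected count for each of the 5 categories: 90/5 = 18.
χ² = (19−18)²/18 + (12−18)²/18 + (16−18)²/18 + (14−18)²/18 + (29−18)²/18
   = 0.0556 + 2.0000 + 0.2222 + 0.8889 + 6.7222
Sum = 9.889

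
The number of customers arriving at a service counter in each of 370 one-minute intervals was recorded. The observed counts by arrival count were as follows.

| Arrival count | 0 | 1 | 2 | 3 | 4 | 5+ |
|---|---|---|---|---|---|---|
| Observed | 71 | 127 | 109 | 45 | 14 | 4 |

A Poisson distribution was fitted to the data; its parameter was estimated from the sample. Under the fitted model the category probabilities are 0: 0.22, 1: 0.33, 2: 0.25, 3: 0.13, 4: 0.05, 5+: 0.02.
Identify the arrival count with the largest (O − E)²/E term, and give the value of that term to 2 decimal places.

2, 2.94

Expected counts E_i = n·p_i: 370×0.22 = 81.4, 370×0.33 = 122.1, 370×0.25 = 92.5, 370×0.13 = 48.1, 370×0.05 = 18.5, 370×0.02 = 7.4.
χ² = (71−81.4)²/81.4 + (127−122.1)²/122.1 + (109−92.5)²/92.5 + (45−48.1)²/48.1 + (14−18.5)²/18.5 + (4−7.4)²/7.4
   = 1.329 + 0.197 + 2.943 + 0.200 + 1.095 + 1.562
The largest term is for 2: 2.94.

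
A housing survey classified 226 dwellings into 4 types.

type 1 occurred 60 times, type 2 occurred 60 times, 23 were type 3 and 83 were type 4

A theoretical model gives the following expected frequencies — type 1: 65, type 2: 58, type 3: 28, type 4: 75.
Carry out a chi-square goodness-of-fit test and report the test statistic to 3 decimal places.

cat         O        E   (O−E)²/E
type 1     60       65     0.3846
type 2     60       58     0.0690
type 3     23       28     0.8929
type 4     83       75     0.8533
Sum = 2.200

2.200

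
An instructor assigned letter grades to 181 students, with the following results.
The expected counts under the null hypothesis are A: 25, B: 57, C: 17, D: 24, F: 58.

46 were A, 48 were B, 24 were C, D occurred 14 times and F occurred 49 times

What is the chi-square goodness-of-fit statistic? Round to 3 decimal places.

A: (46 − 25)²/25 = 441/25 = 17.6400
B: (48 − 57)²/57 = 81/57 = 1.4211
C: (24 − 17)²/17 = 49/17 = 2.8824
D: (14 − 24)²/24 = 100/24 = 4.1667
F: (49 − 58)²/58 = 81/58 = 1.3966
Sum = 27.507

27.507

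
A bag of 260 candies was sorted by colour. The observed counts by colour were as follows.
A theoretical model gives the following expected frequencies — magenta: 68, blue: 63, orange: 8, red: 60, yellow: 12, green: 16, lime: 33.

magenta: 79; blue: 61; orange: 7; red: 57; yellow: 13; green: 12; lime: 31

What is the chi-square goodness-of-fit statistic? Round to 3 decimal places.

cat          O        E   (O−E)²/E
magenta     79       68     1.7794
blue        61       63     0.0635
orange       7        8     0.1250
red         57       60     0.1500
yellow      13       12     0.0833
green       12       16     1.0000
lime        31       33     0.1212
Sum = 3.322

3.322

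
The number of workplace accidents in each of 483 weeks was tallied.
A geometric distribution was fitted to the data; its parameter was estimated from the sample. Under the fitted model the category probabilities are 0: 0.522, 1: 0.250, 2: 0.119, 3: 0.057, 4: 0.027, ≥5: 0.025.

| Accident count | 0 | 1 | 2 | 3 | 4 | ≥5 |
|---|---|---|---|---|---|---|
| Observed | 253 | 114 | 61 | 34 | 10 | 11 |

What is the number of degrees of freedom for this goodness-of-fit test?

4

There are k = 6 categories and 1 parameter estimated from the data, so df = 6 − 1 − 1 = 4.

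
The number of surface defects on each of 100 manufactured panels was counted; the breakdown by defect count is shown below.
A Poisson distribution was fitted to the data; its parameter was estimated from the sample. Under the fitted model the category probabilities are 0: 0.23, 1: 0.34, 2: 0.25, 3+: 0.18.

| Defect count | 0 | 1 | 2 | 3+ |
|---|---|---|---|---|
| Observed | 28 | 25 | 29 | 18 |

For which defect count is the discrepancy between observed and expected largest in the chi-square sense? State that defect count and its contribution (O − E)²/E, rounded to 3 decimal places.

1, 2.382

Expected counts E_i = n·p_i: 100×0.23 = 23, 100×0.34 = 34, 100×0.25 = 25, 100×0.18 = 18.
cat         O        E   (O−E)²/E
0          28       23     1.0870
1          25       34     2.3824
2          29       25     0.6400
3+         18       18     0.0000
The largest term is for 1: 2.382.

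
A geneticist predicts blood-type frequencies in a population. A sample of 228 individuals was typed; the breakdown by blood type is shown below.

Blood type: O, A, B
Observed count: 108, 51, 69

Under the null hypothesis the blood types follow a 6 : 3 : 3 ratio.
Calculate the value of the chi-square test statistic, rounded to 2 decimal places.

3.47

Ratio total = 12. Expected counts: 228×6/12 = 114, 228×3/12 = 57, 228×3/12 = 57.
χ² = (108−114)²/114 + (51−57)²/57 + (69−57)²/57
   = 0.316 + 0.632 + 2.526
Sum = 3.47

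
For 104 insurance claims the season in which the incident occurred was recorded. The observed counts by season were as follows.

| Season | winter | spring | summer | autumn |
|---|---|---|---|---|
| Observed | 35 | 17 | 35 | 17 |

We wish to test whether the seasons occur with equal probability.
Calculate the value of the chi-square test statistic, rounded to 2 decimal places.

Under H₀ each category has probability 1/4, so each expected count is 104/4 = 26.
cat         O        E   (O−E)²/E
winter     35       26      3.115
spring     17       26      3.115
summer     35       26      3.115
autumn     17       26      3.115
Sum = 12.46

12.46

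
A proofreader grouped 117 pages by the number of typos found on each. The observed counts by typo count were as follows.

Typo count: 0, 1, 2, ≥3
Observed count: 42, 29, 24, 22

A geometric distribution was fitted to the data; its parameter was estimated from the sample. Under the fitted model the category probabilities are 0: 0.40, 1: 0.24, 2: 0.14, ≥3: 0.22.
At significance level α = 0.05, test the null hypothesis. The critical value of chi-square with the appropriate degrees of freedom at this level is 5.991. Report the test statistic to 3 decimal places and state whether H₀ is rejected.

Expected counts E_i = n·p_i: 117×0.40 = 46.8, 117×0.24 = 28.08, 117×0.14 = 16.38, 117×0.22 = 25.74.
cat         O        E   (O−E)²/E
0          42     46.8     0.4923
1          29    28.08     0.0301
2          24    16.38     3.5448
≥3         22    25.74     0.5434
Sum = 4.611
df = 2. Since 4.611 < 5.991, we do not reject H₀.

4.611; do not reject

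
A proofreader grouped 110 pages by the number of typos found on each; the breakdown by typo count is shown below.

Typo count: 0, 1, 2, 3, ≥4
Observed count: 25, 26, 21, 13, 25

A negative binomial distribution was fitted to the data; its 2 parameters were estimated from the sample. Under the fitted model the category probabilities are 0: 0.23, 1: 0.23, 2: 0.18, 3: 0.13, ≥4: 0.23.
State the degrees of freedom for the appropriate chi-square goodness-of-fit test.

2

There are k = 5 categories and 2 parameters estimated from the data, so df = 5 − 1 − 2 = 2.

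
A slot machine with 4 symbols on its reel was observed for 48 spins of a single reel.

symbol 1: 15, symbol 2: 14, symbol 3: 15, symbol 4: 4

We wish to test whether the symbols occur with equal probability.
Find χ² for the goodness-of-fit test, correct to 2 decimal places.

Under H₀ each category has probability 1/4, so each expected count is 48/4 = 12.
symbol 1: (15 − 12)²/12 = 9/12 = 0.750
symbol 2: (14 − 12)²/12 = 4/12 = 0.333
symbol 3: (15 − 12)²/12 = 9/12 = 0.750
symbol 4: (4 − 12)²/12 = 64/12 = 5.333
Sum = 7.17

7.17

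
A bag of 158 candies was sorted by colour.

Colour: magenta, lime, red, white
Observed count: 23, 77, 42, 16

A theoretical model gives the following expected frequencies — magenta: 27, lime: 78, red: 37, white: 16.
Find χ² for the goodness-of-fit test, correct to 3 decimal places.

1.281

cat          O        E   (O−E)²/E
magenta     23       27     0.5926
lime        77       78     0.0128
red         42       37     0.6757
white       16       16     0.0000
Sum = 1.281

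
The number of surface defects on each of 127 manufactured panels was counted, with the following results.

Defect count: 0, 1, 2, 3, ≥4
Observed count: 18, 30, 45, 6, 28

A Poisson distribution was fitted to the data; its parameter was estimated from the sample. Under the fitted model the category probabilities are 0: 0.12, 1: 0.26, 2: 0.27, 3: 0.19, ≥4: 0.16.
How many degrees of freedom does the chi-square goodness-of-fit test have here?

There are k = 5 categories and 1 parameter estimated from the data, so df = 5 − 1 − 1 = 3.

3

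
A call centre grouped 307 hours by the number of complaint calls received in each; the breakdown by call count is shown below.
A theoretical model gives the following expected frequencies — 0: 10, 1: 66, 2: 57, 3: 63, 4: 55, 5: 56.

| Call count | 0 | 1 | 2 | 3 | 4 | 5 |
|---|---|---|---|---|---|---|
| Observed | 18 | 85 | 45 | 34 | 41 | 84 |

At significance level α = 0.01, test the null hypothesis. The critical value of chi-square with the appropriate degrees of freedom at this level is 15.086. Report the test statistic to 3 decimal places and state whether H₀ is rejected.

χ² = (18−10)²/10 + (85−66)²/66 + (45−57)²/57 + (34−63)²/63 + (41−55)²/55 + (84−56)²/56
   = 6.4000 + 5.4697 + 2.5263 + 13.3492 + 3.5636 + 14.0000
Sum = 45.309
df = 5. Since 45.309 > 15.086, we reject H₀.

45.309; reject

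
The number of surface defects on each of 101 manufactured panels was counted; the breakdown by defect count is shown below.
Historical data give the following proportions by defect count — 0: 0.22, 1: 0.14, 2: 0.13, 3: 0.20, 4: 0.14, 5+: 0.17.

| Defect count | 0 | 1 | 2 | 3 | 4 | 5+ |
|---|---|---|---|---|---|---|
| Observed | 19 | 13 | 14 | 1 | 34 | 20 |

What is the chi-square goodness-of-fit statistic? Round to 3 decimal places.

Expected counts E_i = n·p_i: 101×0.22 = 22.22, 101×0.14 = 14.14, 101×0.13 = 13.13, 101×0.20 = 20.2, 101×0.14 = 14.14, 101×0.17 = 17.17.
cat         O        E   (O−E)²/E
0          19    22.22     0.4666
1          13    14.14     0.0919
2          14    13.13     0.0576
3           1     20.2    18.2495
4          34    14.14    27.8939
5+         20    17.17     0.4664
Sum = 47.226

47.226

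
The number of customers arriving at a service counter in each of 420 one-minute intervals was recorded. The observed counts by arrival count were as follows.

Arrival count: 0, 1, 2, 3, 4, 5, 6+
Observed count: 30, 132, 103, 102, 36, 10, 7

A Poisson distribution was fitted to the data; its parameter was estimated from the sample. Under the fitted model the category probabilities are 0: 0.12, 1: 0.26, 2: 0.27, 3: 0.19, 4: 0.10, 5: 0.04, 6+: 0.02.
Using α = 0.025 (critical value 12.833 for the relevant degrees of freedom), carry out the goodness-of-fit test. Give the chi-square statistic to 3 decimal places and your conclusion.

23.990; reject

Expected counts E_i = n·p_i: 420×0.12 = 50.4, 420×0.26 = 109.2, 420×0.27 = 113.4, 420×0.19 = 79.8, 420×0.10 = 42, 420×0.04 = 16.8, 420×0.02 = 8.4.
cat         O        E   (O−E)²/E
0          30     50.4     8.2571
1         132    109.2     4.7604
2         103    113.4     0.9538
3         102     79.8     6.1759
4          36       42     0.8571
5          10     16.8     2.7524
6+          7      8.4     0.2333
Sum = 23.990
df = 5. Since 23.990 > 12.833, we reject H₀.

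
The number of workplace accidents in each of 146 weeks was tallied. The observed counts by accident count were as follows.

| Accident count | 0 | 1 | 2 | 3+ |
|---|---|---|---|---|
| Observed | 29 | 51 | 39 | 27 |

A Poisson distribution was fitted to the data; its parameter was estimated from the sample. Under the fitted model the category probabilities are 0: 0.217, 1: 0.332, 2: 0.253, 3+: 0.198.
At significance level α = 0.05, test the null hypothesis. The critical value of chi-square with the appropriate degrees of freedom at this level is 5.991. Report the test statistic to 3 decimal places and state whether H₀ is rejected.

0.600; do not reject

Expected counts E_i = n·p_i: 146×0.217 = 31.682, 146×0.332 = 48.472, 146×0.253 = 36.938, 146×0.198 = 28.908.
χ² = (29−31.682)²/31.682 + (51−48.472)²/48.472 + (39−36.938)²/36.938 + (27−28.908)²/28.908
   = 0.2270 + 0.1318 + 0.1151 + 0.1259
Sum = 0.600
df = 2. Since 0.600 < 5.991, we do not reject H₀.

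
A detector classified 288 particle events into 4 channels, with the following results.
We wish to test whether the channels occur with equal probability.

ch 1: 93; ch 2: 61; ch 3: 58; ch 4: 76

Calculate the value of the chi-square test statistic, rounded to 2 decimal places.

Expected count for each of the 4 categories: 288/4 = 72.
ch 1: (93 − 72)²/72 = 441/72 = 6.125
ch 2: (61 − 72)²/72 = 121/72 = 1.681
ch 3: (58 − 72)²/72 = 196/72 = 2.722
ch 4: (76 − 72)²/72 = 16/72 = 0.222
Sum = 10.75

10.75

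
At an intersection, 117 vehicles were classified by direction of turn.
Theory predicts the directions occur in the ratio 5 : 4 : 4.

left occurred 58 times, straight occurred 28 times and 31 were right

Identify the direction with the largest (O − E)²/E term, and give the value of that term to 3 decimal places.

left, 3.756

Ratio total = 13. Expected counts: 117×5/13 = 45, 117×4/13 = 36, 117×4/13 = 36.
left: (58 − 45)²/45 = 169/45 = 3.7556
straight: (28 − 36)²/36 = 64/36 = 1.7778
right: (31 − 36)²/36 = 25/36 = 0.6944
The largest term is for left: 3.756.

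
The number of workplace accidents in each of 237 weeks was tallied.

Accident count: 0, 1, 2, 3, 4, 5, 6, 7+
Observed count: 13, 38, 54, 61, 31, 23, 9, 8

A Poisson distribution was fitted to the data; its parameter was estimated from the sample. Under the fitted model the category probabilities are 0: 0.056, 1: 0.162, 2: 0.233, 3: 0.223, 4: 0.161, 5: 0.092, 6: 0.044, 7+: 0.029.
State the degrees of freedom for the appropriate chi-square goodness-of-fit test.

6

There are k = 8 categories and 1 parameter estimated from the data, so df = 8 − 1 − 1 = 6.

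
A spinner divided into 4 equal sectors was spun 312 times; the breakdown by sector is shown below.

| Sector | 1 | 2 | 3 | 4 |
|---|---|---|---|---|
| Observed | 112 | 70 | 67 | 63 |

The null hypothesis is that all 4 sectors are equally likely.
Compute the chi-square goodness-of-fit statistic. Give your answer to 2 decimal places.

20.08

Expected count for each of the 4 categories: 312/4 = 78.
cat         O        E   (O−E)²/E
1         112       78     14.821
2          70       78      0.821
3          67       78      1.551
4          63       78      2.885
Sum = 20.08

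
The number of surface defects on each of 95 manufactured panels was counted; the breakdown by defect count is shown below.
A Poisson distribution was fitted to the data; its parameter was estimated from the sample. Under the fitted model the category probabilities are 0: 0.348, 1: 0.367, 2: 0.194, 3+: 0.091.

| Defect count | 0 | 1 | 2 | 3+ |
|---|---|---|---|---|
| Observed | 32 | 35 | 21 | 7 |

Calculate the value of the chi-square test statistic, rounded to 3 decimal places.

0.706

Expected counts E_i = n·p_i: 95×0.348 = 33.06, 95×0.367 = 34.865, 95×0.194 = 18.43, 95×0.091 = 8.645.
cat         O        E   (O−E)²/E
0          32    33.06     0.0340
1          35   34.865     0.0005
2          21    18.43     0.3584
3+          7    8.645     0.3130
Sum = 0.706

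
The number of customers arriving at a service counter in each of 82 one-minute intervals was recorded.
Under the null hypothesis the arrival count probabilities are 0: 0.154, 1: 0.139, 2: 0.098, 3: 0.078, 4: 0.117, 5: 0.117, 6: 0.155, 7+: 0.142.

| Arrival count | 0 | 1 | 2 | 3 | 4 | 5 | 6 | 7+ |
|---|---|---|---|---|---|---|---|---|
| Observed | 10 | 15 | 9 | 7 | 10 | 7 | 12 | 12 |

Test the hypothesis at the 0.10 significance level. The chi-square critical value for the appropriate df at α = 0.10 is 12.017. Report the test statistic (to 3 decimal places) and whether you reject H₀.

2.627; do not reject

Expected counts E_i = n·p_i: 82×0.154 = 12.628, 82×0.139 = 11.398, 82×0.098 = 8.036, 82×0.078 = 6.396, 82×0.117 = 9.594, 82×0.117 = 9.594, 82×0.155 = 12.71, 82×0.142 = 11.644.
χ² = (10−12.628)²/12.628 + (15−11.398)²/11.398 + (9−8.036)²/8.036 + (7−6.396)²/6.396 + (10−9.594)²/9.594 + (7−9.594)²/9.594 + (12−12.71)²/12.71 + (12−11.644)²/11.644
   = 0.5469 + 1.1383 + 0.1156 + 0.0570 + 0.0172 + 0.7014 + 0.0397 + 0.0109
Sum = 2.627
df = 7. Since 2.627 < 12.017, we do not reject H₀.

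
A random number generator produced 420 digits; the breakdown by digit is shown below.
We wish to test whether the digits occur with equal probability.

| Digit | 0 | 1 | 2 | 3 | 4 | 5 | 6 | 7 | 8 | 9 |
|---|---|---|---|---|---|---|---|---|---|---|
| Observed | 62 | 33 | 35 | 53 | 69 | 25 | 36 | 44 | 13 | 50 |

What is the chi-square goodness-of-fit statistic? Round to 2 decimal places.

62.24

Under H₀ each category has probability 1/10, so each expected count is 420/10 = 42.
cat         O        E   (O−E)²/E
0          62       42      9.524
1          33       42      1.929
2          35       42      1.167
3          53       42      2.881
4          69       42     17.357
5          25       42      6.881
6          36       42      0.857
7          44       42      0.095
8          13       42     20.024
9          50       42      1.524
Sum = 62.24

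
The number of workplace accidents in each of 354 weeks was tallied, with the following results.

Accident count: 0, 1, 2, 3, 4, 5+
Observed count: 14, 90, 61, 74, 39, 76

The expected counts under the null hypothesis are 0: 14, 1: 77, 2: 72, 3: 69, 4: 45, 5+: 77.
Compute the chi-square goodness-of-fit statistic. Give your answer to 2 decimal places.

0: (14 − 14)²/14 = 0/14 = 0.000
1: (90 − 77)²/77 = 169/77 = 2.195
2: (61 − 72)²/72 = 121/72 = 1.681
3: (74 − 69)²/69 = 25/69 = 0.362
4: (39 − 45)²/45 = 36/45 = 0.800
5+: (76 − 77)²/77 = 1/77 = 0.013
Sum = 5.05

5.05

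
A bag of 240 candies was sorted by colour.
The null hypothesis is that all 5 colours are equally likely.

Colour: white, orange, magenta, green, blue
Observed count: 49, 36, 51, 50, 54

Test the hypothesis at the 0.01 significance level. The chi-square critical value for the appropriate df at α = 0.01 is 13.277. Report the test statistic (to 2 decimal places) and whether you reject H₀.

4.04; do not reject

Under H₀ each category has probability 1/5, so each expected count is 240/5 = 48.
cat          O        E   (O−E)²/E
white       49       48      0.021
orange      36       48      3.000
magenta     51       48      0.188
green       50       48      0.083
blue        54       48      0.750
Sum = 4.04
df = 4. Since 4.04 < 13.277, we do not reject H₀.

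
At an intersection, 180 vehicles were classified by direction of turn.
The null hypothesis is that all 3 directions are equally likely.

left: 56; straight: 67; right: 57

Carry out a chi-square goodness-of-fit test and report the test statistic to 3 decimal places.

Under H₀ each category has probability 1/3, so each expected count is 180/3 = 60.
left: (56 − 60)²/60 = 16/60 = 0.2667
straight: (67 − 60)²/60 = 49/60 = 0.8167
right: (57 − 60)²/60 = 9/60 = 0.1500
Sum = 1.233

1.233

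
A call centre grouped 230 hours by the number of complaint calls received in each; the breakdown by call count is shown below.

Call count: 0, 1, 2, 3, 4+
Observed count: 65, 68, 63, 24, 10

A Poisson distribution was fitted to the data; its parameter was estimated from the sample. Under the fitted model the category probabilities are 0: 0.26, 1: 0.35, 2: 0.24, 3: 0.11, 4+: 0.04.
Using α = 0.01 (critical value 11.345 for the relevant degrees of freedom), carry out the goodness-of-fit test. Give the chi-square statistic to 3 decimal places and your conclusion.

3.632; do not reject

Expected counts E_i = n·p_i: 230×0.26 = 59.8, 230×0.35 = 80.5, 230×0.24 = 55.2, 230×0.11 = 25.3, 230×0.04 = 9.2.
χ² = (65−59.8)²/59.8 + (68−80.5)²/80.5 + (63−55.2)²/55.2 + (24−25.3)²/25.3 + (10−9.2)²/9.2
   = 0.4522 + 1.9410 + 1.1022 + 0.0668 + 0.0696
Sum = 3.632
df = 3. Since 3.632 < 11.345, we do not reject H₀.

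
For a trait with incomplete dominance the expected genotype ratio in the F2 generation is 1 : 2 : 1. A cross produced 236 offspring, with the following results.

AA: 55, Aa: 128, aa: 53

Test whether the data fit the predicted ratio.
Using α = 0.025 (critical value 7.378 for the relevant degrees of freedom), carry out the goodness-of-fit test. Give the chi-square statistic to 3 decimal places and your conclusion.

1.729; do not reject

Ratio total = 4. Expected counts: 236×1/4 = 59, 236×2/4 = 118, 236×1/4 = 59.
AA: (55 − 59)²/59 = 16/59 = 0.2712
Aa: (128 − 118)²/118 = 100/118 = 0.8475
aa: (53 − 59)²/59 = 36/59 = 0.6102
Sum = 1.729
df = 2. Since 1.729 < 7.378, we do not reject H₀.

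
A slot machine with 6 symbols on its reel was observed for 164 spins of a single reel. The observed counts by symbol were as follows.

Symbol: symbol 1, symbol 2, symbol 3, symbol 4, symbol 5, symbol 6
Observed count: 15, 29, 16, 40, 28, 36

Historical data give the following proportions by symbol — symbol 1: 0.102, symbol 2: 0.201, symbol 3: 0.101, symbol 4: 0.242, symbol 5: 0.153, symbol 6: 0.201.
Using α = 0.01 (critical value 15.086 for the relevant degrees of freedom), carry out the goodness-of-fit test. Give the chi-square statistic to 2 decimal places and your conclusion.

Expected counts E_i = n·p_i: 164×0.102 = 16.728, 164×0.201 = 32.964, 164×0.101 = 16.564, 164×0.242 = 39.688, 164×0.153 = 25.092, 164×0.201 = 32.964.
χ² = (15−16.728)²/16.728 + (29−32.964)²/32.964 + (16−16.564)²/16.564 + (40−39.688)²/39.688 + (28−25.092)²/25.092 + (36−32.964)²/32.964
   = 0.179 + 0.477 + 0.019 + 0.002 + 0.337 + 0.280
Sum = 1.29
df = 5. Since 1.29 < 15.086, we do not reject H₀.

1.29; do not reject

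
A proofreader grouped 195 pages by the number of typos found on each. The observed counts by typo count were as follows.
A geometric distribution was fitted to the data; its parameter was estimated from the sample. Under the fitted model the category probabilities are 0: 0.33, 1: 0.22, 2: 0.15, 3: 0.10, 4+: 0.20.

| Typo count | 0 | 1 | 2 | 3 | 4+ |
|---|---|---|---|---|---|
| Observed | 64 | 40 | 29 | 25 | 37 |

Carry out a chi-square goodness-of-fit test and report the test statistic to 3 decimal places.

Expected counts E_i = n·p_i: 195×0.33 = 64.35, 195×0.22 = 42.9, 195×0.15 = 29.25, 195×0.10 = 19.5, 195×0.20 = 39.
χ² = (64−64.35)²/64.35 + (40−42.9)²/42.9 + (29−29.25)²/29.25 + (25−19.5)²/19.5 + (37−39)²/39
   = 0.0019 + 0.1960 + 0.0021 + 1.5513 + 0.1026
Sum = 1.854

1.854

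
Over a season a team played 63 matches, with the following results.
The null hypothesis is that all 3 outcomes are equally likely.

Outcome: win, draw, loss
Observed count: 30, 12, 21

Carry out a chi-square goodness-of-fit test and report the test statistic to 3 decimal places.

7.714

Under H₀ each category has probability 1/3, so each expected count is 63/3 = 21.
win: (30 − 21)²/21 = 81/21 = 3.8571
draw: (12 − 21)²/21 = 81/21 = 3.8571
loss: (21 − 21)²/21 = 0/21 = 0.0000
Sum = 7.714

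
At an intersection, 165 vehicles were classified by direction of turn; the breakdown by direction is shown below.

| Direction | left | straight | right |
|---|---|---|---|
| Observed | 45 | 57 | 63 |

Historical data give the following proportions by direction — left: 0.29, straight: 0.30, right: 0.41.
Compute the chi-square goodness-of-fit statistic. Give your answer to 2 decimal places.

Expected counts E_i = n·p_i: 165×0.29 = 47.85, 165×0.30 = 49.5, 165×0.41 = 67.65.
χ² = (45−47.85)²/47.85 + (57−49.5)²/49.5 + (63−67.65)²/67.65
   = 0.170 + 1.136 + 0.320
Sum = 1.63

1.63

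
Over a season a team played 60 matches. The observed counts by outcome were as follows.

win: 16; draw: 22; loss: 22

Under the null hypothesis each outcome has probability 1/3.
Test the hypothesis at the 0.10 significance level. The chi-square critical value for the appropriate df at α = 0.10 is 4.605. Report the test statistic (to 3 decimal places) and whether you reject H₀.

1.200; do not reject

Under H₀ each category has probability 1/3, so each expected count is 60/3 = 20.
win: (16 − 20)²/20 = 16/20 = 0.8000
draw: (22 − 20)²/20 = 4/20 = 0.2000
loss: (22 − 20)²/20 = 4/20 = 0.2000
Sum = 1.200
df = 2. Since 1.200 < 4.605, we do not reject H₀.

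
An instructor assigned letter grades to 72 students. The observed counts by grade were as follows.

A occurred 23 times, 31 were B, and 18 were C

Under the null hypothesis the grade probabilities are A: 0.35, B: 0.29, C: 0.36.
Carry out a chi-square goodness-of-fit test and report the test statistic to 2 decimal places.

7.52

Expected counts E_i = n·p_i: 72×0.35 = 25.2, 72×0.29 = 20.88, 72×0.36 = 25.92.
cat         O        E   (O−E)²/E
A          23     25.2      0.192
B          31    20.88      4.905
C          18    25.92      2.420
Sum = 7.52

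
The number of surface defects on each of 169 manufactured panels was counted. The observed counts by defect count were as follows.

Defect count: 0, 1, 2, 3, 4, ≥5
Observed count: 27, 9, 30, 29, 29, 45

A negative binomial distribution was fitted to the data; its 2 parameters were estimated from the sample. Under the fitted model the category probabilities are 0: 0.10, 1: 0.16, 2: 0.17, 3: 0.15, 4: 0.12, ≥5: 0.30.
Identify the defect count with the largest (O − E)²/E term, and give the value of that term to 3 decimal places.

Expected counts E_i = n·p_i: 169×0.10 = 16.9, 169×0.16 = 27.04, 169×0.17 = 28.73, 169×0.15 = 25.35, 169×0.12 = 20.28, 169×0.30 = 50.7.
cat         O        E   (O−E)²/E
0          27     16.9     6.0361
1           9    27.04    12.0356
2          30    28.73     0.0561
3          29    25.35     0.5255
4          29    20.28     3.7494
≥5         45     50.7     0.6408
The largest term is for 1: 12.036.

1, 12.036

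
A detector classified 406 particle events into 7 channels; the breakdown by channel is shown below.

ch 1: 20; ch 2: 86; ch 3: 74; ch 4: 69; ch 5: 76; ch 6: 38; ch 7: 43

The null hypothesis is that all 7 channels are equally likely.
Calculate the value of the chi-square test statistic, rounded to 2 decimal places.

Expected count for each of the 7 categories: 406/7 = 58.
χ² = (20−58)²/58 + (86−58)²/58 + (74−58)²/58 + (69−58)²/58 + (76−58)²/58 + (38−58)²/58 + (43−58)²/58
   = 24.897 + 13.517 + 4.414 + 2.086 + 5.586 + 6.897 + 3.879
Sum = 61.28

61.28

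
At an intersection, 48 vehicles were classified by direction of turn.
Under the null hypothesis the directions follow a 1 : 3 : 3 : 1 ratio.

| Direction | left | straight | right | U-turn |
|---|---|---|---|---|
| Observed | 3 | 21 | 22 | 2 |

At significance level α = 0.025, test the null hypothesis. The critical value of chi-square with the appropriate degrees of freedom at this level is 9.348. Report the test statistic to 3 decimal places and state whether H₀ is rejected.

5.556; do not reject

Ratio total = 8. Expected counts: 48×1/8 = 6, 48×3/8 = 18, 48×3/8 = 18, 48×1/8 = 6.
left: (3 − 6)²/6 = 9/6 = 1.5000
straight: (21 − 18)²/18 = 9/18 = 0.5000
right: (22 − 18)²/18 = 16/18 = 0.8889
U-turn: (2 − 6)²/6 = 16/6 = 2.6667
Sum = 5.556
df = 3. Since 5.556 < 9.348, we do not reject H₀.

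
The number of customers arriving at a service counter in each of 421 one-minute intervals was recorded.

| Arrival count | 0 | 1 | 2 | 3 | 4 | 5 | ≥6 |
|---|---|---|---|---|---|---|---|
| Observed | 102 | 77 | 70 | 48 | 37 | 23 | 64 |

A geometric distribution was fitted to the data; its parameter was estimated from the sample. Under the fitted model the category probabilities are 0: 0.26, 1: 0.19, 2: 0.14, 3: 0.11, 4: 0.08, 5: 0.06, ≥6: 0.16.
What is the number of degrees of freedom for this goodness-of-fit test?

5

There are k = 7 categories and 1 parameter estimated from the data, so df = 7 − 1 − 1 = 5.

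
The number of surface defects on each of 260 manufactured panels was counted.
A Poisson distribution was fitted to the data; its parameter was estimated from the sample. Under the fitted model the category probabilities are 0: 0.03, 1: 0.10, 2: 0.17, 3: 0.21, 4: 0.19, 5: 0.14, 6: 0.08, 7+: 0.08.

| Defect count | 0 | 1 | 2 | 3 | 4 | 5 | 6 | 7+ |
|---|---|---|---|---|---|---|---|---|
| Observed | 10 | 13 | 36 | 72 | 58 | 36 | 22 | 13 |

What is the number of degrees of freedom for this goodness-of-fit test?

6

There are k = 8 categories and 1 parameter estimated from the data, so df = 8 − 1 − 1 = 6.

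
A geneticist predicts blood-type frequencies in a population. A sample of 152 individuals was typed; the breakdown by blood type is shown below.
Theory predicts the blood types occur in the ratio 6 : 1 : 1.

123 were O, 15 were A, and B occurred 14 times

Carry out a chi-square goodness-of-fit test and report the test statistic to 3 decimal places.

Ratio total = 8. Expected counts: 152×6/8 = 114, 152×1/8 = 19, 152×1/8 = 19.
O: (123 − 114)²/114 = 81/114 = 0.7105
A: (15 − 19)²/19 = 16/19 = 0.8421
B: (14 − 19)²/19 = 25/19 = 1.3158
Sum = 2.868

2.868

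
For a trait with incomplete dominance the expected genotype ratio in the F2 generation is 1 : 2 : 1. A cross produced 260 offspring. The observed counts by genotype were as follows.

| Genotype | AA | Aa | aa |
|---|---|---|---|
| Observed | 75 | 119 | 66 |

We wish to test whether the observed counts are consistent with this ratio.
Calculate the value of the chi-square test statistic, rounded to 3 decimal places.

2.485

Ratio total = 4. Expected counts: 260×1/4 = 65, 260×2/4 = 130, 260×1/4 = 65.
χ² = (75−65)²/65 + (119−130)²/130 + (66−65)²/65
   = 1.5385 + 0.9308 + 0.0154
Sum = 2.485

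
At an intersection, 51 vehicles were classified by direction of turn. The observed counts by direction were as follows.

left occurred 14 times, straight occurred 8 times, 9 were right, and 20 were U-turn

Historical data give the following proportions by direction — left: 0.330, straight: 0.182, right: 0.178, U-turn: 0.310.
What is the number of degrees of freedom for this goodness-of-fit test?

3

There are k = 4 categories and no parameters were estimated from the data, so df = 4 − 1 = 3.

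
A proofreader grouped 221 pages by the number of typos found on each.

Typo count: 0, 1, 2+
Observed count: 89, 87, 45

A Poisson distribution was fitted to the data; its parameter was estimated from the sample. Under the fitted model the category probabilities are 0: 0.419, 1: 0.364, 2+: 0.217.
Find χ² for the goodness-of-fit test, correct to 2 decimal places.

Expected counts E_i = n·p_i: 221×0.419 = 92.599, 221×0.364 = 80.444, 221×0.217 = 47.957.
cat         O        E   (O−E)²/E
0          89   92.599      0.140
1          87   80.444      0.534
2+         45   47.957      0.182
Sum = 0.86

0.86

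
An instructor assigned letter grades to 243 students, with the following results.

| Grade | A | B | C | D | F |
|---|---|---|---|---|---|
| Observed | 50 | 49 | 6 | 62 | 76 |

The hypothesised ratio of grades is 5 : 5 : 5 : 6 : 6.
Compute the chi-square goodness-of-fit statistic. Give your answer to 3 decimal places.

44.859

Ratio total = 27. Expected counts: 243×5/27 = 45, 243×5/27 = 45, 243×5/27 = 45, 243×6/27 = 54, 243×6/27 = 54.
χ² = (50−45)²/45 + (49−45)²/45 + (6−45)²/45 + (62−54)²/54 + (76−54)²/54
   = 0.5556 + 0.3556 + 33.8000 + 1.1852 + 8.9630
Sum = 44.859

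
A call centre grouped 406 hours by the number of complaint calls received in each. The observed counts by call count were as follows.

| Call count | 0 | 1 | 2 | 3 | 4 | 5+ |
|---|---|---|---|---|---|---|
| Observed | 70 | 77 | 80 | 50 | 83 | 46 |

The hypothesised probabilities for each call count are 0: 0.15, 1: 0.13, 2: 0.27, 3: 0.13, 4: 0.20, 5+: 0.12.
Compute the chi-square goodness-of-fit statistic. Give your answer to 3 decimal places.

Expected counts E_i = n·p_i: 406×0.15 = 60.9, 406×0.13 = 52.78, 406×0.27 = 109.62, 406×0.13 = 52.78, 406×0.20 = 81.2, 406×0.12 = 48.72.
0: (70 − 60.9)²/60.9 = 82.81/60.9 = 1.3598
1: (77 − 52.78)²/52.78 = 586.6084/52.78 = 11.1142
2: (80 − 109.62)²/109.62 = 877.3444/109.62 = 8.0035
3: (50 − 52.78)²/52.78 = 7.7284/52.78 = 0.1464
4: (83 − 81.2)²/81.2 = 3.24/81.2 = 0.0399
5+: (46 − 48.72)²/48.72 = 7.3984/48.72 = 0.1519
Sum = 20.816

20.816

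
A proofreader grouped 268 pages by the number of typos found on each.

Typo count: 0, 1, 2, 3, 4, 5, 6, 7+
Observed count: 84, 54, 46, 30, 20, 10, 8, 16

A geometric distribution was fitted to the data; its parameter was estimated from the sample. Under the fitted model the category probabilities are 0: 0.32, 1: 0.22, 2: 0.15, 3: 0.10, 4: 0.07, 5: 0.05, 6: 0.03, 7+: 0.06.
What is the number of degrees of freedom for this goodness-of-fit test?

There are k = 8 categories and 1 parameter estimated from the data, so df = 8 − 1 − 1 = 6.

6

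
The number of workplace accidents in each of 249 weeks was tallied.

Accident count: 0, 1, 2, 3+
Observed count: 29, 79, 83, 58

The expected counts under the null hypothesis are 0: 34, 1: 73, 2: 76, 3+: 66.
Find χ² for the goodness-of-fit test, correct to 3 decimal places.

2.843

χ² = (29−34)²/34 + (79−73)²/73 + (83−76)²/76 + (58−66)²/66
   = 0.7353 + 0.4932 + 0.6447 + 0.9697
Sum = 2.843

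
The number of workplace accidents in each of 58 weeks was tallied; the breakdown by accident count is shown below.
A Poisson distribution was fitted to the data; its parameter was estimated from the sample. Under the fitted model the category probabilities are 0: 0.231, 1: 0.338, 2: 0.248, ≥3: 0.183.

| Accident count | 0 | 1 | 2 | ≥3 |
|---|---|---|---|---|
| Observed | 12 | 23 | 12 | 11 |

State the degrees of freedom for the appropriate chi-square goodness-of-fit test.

There are k = 4 categories and 1 parameter estimated from the data, so df = 4 − 1 − 1 = 2.

2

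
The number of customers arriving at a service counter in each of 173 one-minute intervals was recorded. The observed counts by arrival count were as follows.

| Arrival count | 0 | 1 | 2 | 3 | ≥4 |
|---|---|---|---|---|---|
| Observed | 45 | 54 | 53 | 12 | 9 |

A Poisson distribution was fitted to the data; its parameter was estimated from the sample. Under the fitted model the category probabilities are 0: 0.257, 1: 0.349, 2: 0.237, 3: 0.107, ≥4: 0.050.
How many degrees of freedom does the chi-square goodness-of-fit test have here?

There are k = 5 categories and 1 parameter estimated from the data, so df = 5 − 1 − 1 = 3.

3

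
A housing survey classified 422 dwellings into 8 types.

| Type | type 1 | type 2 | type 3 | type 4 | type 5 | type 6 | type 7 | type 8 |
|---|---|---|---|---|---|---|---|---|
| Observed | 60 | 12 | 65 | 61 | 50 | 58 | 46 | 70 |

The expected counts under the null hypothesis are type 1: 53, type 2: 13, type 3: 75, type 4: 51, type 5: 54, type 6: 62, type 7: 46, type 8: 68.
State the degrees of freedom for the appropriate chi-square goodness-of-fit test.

7

There are k = 8 categories and no parameters were estimated from the data, so df = 8 − 1 = 7.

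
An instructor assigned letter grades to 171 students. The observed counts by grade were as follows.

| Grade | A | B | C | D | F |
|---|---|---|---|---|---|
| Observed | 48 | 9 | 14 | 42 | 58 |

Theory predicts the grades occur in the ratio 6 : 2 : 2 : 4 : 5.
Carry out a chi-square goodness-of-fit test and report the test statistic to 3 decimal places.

Ratio total = 19. Expected counts: 171×6/19 = 54, 171×2/19 = 18, 171×2/19 = 18, 171×4/19 = 36, 171×5/19 = 45.
cat         O        E   (O−E)²/E
A          48       54     0.6667
B           9       18     4.5000
C          14       18     0.8889
D          42       36     1.0000
F          58       45     3.7556
Sum = 10.811

10.811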